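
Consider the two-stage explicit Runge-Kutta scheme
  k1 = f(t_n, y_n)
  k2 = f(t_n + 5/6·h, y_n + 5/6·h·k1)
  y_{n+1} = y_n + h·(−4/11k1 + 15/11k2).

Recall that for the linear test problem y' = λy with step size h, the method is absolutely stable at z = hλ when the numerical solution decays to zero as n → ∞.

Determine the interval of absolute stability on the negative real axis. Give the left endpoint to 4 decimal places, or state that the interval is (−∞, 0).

On y'=λy, z=hλ:
  k1=λy_n ⇒ h·k1=z·y_n;  k2=λ(1+5/6z)y_n ⇒ h·k2=z(1+5/6z)y_n
  y_{n+1}/y_n = 1 − 4/11z + 15/11z(1+5/6z) = 1 + z + 25/22z²
  ⇒ R(z) = 1 + z + 25/22z².

Find x<0 with |R(x)|<1.
x=-1.78: |R|=2.8205
R=1: x+25/22x²=0 ⇒ x=−22/25=-0.8800; min R=1−1/(4·25/22)=0.7800>−1
Confirm numerically:
  x=-0.779: |R|=0.91059 <1
  x=-0.636: |R|=0.82365 <1
  x=-0.427: |R|=0.78019 <1
  x=-1.127: |R|=1.31633 >1
  x=-0.929: |R|=1.05173 >1
Interval (-0.8800, 0).

(-0.8800, 0).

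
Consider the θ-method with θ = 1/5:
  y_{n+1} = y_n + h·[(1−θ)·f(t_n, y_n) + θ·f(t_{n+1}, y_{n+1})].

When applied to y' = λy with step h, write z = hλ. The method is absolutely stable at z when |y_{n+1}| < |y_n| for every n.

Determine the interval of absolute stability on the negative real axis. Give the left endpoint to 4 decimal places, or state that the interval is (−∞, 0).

(-3.3333, 0).

Set f=λy, z=hλ:
  y_{n+1} = y_n + z·[4/5·y_n + 1/5·y_{n+1}] ⇒ (1 − 1/5z)y_{n+1} = (1 + 4/5z)y_n
  Hence R(z) = (1 + 4/5z)/(1 − 1/5z).

Find x<0 with |R(x)|<1.
x=-0.47: |R|=0.5704
R=−1: 1+4/5x = −1+1/5x ⇒ -3/5x=2 ⇒ x=2/(-3/5)=-3.3333
Confirm numerically:
  x=-2.879: |R|=0.82701 <1
  x=-1.537: |R|=0.17562 <1
  x=-1.379: |R|=0.08089 <1
  x=-3.675: |R|=1.11816 >1
  x=-3.368: |R|=1.01243 >1
Stable set (-3.3333, 0).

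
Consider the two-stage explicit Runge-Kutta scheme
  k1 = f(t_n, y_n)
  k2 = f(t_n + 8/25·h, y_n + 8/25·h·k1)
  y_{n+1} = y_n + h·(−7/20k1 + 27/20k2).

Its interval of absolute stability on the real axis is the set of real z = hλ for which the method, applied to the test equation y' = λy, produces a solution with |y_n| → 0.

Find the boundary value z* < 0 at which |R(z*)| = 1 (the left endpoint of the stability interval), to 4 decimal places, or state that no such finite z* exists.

Test eqn y'=λy, z=hλ:
  k1=λy_n ⇒ h·k1=z·y_n;  k2=λ(1+8/25z)y_n ⇒ h·k2=z(1+8/25z)y_n
  y_{n+1}/y_n = 1 − 7/20z + 27/20z(1+8/25z) = 1 + z + 54/125z²
  Hence R(z) = 1 + z + 54/125z².

Need |R(x)|<1, x<0.
x=-1.34: |R|=0.4357
R=1: x+54/125x²=0 ⇒ x=−125/54=-2.3148; min R=1−1/(4·54/125)=0.4213>−1
Confirm numerically:
  x=-2.201: |R|=0.89178 <1
  x=-1.435: |R|=0.45459 <1
  x=-1.284: |R|=0.42822 <1
  x=-0.973: |R|=0.43599 <1
  x=-2.897: |R|=1.72861 >1
  x=-2.445: |R|=1.13751 >1
Interval (-2.3148, 0).

z* = -2.3148.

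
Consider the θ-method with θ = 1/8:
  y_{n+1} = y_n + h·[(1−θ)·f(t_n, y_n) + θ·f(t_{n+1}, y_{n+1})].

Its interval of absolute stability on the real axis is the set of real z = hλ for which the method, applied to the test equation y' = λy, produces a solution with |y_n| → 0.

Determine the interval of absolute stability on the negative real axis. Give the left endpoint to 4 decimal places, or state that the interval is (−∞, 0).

z∈(-2.6667,0).

With y'=λy (z=hλ):
  y_{n+1} = y_n + z·[7/8·y_n + 1/8·y_{n+1}] ⇒ (1 − 1/8z)y_{n+1} = (1 + 7/8z)y_n
  Hence R(z) = (1 + 7/8z)/(1 − 1/8z).

Solve |R(x)|<1 on ℝ⁻.
x=-1.17: |R|=0.0207
R=−1: 1+7/8x = −1+1/8x ⇒ -3/4x=2 ⇒ x=2/(-3/4)=-2.6667
Confirm numerically:
  x=-2.564: |R|=0.94169 <1
  x=-1.644: |R|=0.36375 <1
  x=-1.417: |R|=0.20378 <1
  x=-1.303: |R|=0.12050 <1
  x=-2.846: |R|=1.09921 >1
  x=-2.826: |R|=1.08831 >1
  x=-2.825: |R|=1.08776 >1
So |R|<1 on (-2.6667, 0).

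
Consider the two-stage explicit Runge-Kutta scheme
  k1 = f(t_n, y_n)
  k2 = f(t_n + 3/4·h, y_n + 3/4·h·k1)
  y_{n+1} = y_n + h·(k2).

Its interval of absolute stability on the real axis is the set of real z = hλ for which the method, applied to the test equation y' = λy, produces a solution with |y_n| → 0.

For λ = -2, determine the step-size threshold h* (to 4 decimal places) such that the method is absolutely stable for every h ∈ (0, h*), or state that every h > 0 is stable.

(-1.3333,0); λ=-2 ⇒ h* = (4/3)/2 = 0.6667.

On y'=λy, z=hλ:
  k1=λy_n ⇒ h·k1=z·y_n;  k2=λ(1+3/4z)y_n ⇒ h·k2=z(1+3/4z)y_n
  y_{n+1}/y_n = 1 + z(1+3/4z) = 1 + z + 3/4z²
  Hence R(z) = 1 + z + 3/4z².

Solve |R(x)|<1 on ℝ⁻.
x=-1.28: |R|=0.9488
R=1: x+3/4x²=0 ⇒ x=−4/3=-1.3333; min R=1−1/(4·3/4)=0.6667>−1
Confirm numerically:
  x=-0.778: |R|=0.67596 <1
  x=-0.774: |R|=0.67531 <1
  x=-0.537: |R|=0.67928 <1
  x=-1.753: |R|=1.55176 >1
  x=-1.574: |R|=1.28411 >1
So |R|<1 on (-1.3333, 0).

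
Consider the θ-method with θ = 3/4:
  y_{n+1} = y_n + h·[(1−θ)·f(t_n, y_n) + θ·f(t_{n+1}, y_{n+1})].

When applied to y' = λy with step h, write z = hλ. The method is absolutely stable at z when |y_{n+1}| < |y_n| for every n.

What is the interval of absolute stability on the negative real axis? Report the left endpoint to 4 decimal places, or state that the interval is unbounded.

With y'=λy (z=hλ):
  y_{n+1} = y_n + z·[1/4·y_n + 3/4·y_{n+1}] ⇒ (1 − 3/4z)y_{n+1} = (1 + 1/4z)y_n
  ⇒ R(z) = (1 + 1/4z)/(1 − 3/4z).

Boundary: |R(x)|=1, x<0.
x=-1.12: |R|=0.3913
x=-2: |R|=0.2000
x=-10: |R|=0.1765
x=-100: |R|=0.3158
θ=3/4≥1/2 ⇒ |1+1/4x|<|1−3/4x| ∀x<0 ⇒ interval (−∞,0).

(−∞, 0) — no finite endpoint.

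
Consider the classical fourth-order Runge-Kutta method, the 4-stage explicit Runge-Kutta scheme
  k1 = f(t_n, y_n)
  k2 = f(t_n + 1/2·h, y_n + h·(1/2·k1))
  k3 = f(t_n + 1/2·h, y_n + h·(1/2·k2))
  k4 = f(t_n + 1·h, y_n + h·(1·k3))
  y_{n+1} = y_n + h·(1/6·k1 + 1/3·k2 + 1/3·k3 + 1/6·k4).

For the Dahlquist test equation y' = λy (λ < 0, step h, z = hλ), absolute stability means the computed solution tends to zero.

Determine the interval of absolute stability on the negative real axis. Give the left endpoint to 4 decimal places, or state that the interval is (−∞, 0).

(-2.7853, 0).

On y'=λy, z=hλ:
  order 4, 4-stage ⇒ R(z)=1+z+z^2/2+z^3/6+z^4/24
  (e.g. R(-0.39)=0.67713, |R|=0.67713)

Boundary: |R(x)|=1, x<0.
x=-0.39: |R|=0.6771
|R(-2.7)|=0.8788 |R(-1.52)|=0.2723 |R(-1.19)|=0.3207
Bisect:
  x_lo=-3.3651 |R|=2.2886  x_hi=-0.1011 |R|=0.9038
  mid=-1.73307 |R|=0.27702 →hi
  mid=-2.54906 |R|=0.69846 →hi
  mid=-2.95706 |R|=1.29140 →lo
  mid=-2.75306 |R|=0.95248 →hi
  mid=-2.85506 |R|=1.11038 →lo
  mid=-2.80406 |R|=1.02866 →lo
  mid=-2.77856 |R|=0.98990 →hi
  mid=-2.79131 |R|=1.00911 →lo
  mid=-2.78494 |R|=0.99946 →hi
  ...
  [-2.78533,-2.78513] ⇒ x*=-2.7853
Stable set (-2.7853, 0).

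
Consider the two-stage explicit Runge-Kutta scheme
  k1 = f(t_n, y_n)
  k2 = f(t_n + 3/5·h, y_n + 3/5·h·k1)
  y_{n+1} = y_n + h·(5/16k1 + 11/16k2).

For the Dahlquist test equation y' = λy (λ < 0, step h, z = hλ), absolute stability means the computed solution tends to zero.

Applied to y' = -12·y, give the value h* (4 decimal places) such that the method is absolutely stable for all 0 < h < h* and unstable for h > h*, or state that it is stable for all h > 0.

On y'=λy, z=hλ:
  k1=λy_n ⇒ h·k1=z·y_n;  k2=λ(1+3/5z)y_n ⇒ h·k2=z(1+3/5z)y_n
  y_{n+1}/y_n = 1 + 5/16z + 11/16z(1+3/5z) = 1 + z + 33/80z²
  Hence R(z) = 1 + z + 33/80z².

Solve |R(x)|<1 on ℝ⁻.
x=-1.16: |R|=0.3951
R=1: x+33/80x²=0 ⇒ x=−80/33=-2.4242; min R=1−1/(4·33/80)=0.3939>−1
Confirm numerically:
  x=-2.062: |R|=0.69189 <1
  x=-2.019: |R|=0.66250 <1
  x=-1.011: |R|=0.41062 <1
  x=-2.976: |R|=1.67734 >1
  x=-2.766: |R|=1.38994 >1
Interval (-2.4242, 0).

(-2.4242,0); λ=-12 ⇒ h* = (80/33)/12 = 0.2020.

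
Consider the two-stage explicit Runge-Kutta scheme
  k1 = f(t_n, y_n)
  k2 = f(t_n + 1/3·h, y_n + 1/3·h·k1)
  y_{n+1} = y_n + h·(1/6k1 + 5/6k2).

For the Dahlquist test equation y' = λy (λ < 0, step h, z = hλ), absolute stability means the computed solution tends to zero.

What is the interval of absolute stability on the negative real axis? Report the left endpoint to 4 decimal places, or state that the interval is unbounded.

With y'=λy (z=hλ):
  k1=λy_n ⇒ h·k1=z·y_n;  k2=λ(1+1/3z)y_n ⇒ h·k2=z(1+1/3z)y_n
  y_{n+1}/y_n = 1 + 1/6z + 5/6z(1+1/3z) = 1 + z + 5/18z²
  ⇒ R(z) = 1 + z + 5/18z².

Solve |R(x)|<1 on ℝ⁻.
x=-0.85: |R|=0.3507
R=1: x+5/18x²=0 ⇒ x=−18/5=-3.6000; min R=1−1/(4·5/18)=0.1000>−1
Confirm numerically:
  x=-2.882: |R|=0.42520 <1
  x=-2.057: |R|=0.11835 <1
  x=-1.538: |R|=0.11907 <1
  x=-4.014: |R|=1.46161 >1
  x=-3.882: |R|=1.30409 >1
  x=-3.873: |R|=1.29370 >1
Stable set (-3.6000, 0).

z∈(-3.6000,0).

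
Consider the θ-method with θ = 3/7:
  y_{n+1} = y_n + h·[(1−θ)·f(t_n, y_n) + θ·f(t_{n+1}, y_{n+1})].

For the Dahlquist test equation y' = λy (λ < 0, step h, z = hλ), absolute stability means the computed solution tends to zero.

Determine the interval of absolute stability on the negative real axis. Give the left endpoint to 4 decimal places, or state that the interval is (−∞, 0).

z∈(-14.0000,0).

Test eqn y'=λy, z=hλ:
  y_{n+1} = y_n + z·[4/7·y_n + 3/7·y_{n+1}] ⇒ (1 − 3/7z)y_{n+1} = (1 + 4/7z)y_n
  R(z) = (1 + 4/7z)/(1 − 3/7z).

Solve |R(x)|<1 on ℝ⁻.
x=-1.48: |R|=0.0944
R=−1: 1+4/7x = −1+3/7x ⇒ -1/7x=2 ⇒ x=2/(-1/7)=-14.0000
Confirm numerically:
  x=-11.731: |R|=0.94622 <1
  x=-8.777: |R|=0.84330 <1
  x=-8.276: |R|=0.82016 <1
  x=-14.490: |R|=1.00971 >1
  x=-14.256: |R|=1.00514 >1
  x=-14.129: |R|=1.00261 >1
So |R|<1 on (-14.0000, 0).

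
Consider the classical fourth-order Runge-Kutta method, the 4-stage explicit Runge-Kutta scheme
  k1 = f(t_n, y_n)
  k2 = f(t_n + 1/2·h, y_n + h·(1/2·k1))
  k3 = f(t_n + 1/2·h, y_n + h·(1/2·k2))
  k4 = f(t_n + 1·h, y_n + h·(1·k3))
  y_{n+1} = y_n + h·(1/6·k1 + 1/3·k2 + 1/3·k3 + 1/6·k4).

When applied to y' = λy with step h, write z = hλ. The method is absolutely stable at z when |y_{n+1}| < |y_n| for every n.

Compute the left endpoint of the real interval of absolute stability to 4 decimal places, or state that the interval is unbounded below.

Set f=λy, z=hλ:
  order 4, 4-stage ⇒ R(z)=1+z+z^2/2+z^3/6+z^4/24
  (e.g. R(-1.49)=0.27409, |R|=0.27409)

Solve |R(x)|<1 on ℝ⁻.
x=-1.49: |R|=0.2741
|R(-2.79)|=1.0071 |R(-2.65)|=0.8145 |R(-1.45)|=0.2773
Bisect:
  x_lo=-3.5168 |R|=2.7913  x_hi=-0.0812 |R|=0.9220
  mid=-1.79898 |R|=0.28525 →hi
  mid=-2.65787 |R|=0.82428 →hi
  mid=-3.08732 |R|=1.55939 →lo
  mid=-2.87260 |R|=1.13980 →lo
  mid=-2.76524 |R|=0.97018 →hi
  mid=-2.81892 |R|=1.05189 →lo
  mid=-2.79208 |R|=1.01027 →lo
  ...
  [-2.78537,-2.78516] ⇒ x*=-2.7853
So |R|<1 on (-2.7853, 0).

left endpoint -2.7853.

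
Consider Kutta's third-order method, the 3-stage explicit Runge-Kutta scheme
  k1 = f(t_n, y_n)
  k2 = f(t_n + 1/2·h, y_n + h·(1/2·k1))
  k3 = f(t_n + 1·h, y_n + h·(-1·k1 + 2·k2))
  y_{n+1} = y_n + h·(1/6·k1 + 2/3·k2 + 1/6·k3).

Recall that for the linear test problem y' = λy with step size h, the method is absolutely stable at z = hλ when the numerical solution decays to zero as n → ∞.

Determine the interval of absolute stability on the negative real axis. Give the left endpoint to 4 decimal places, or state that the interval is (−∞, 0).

z∈(-2.5127,0).

Set f=λy, z=hλ:
  order 3, 3-stage ⇒ R(z)=1+z+z^2/2+z^3/6
  (e.g. R(-1.27)=0.19505, |R|=0.19505)

Find x<0 with |R(x)|<1.
x=-1.27: |R|=0.1951
|R(-2.61)|=1.1672 |R(-2.59)|=1.1316 |R(-0.63)|=0.5268
Bisect:
  x_lo=-2.8763 |R|=1.7058  x_hi=-0.3666 |R|=0.6924
  mid=-1.62148 |R|=0.01741 →hi
  mid=-2.24890 |R|=0.61578 →hi
  mid=-2.56262 |R|=1.08390 →lo
  mid=-2.40576 |R|=0.83255 →hi
  mid=-2.48419 |R|=0.95366 →hi
  mid=-2.52340 |R|=1.01761 →lo
  mid=-2.50380 |R|=0.98535 →hi
  mid=-2.51360 |R|=1.00141 →lo
  mid=-2.50870 |R|=0.99336 →hi
  mid=-2.51115 |R|=0.99738 →hi
  ...
  [-2.51283,-2.51268] ⇒ x*=-2.5127
Stable set (-2.5127, 0).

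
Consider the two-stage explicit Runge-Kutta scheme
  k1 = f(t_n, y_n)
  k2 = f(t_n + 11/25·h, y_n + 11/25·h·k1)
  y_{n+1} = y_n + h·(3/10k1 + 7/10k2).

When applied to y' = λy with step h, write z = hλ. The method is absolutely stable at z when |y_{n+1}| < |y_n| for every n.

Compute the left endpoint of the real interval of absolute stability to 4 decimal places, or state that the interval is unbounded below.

z* = -3.2468.

With y'=λy (z=hλ):
  k1=λy_n ⇒ h·k1=z·y_n;  k2=λ(1+11/25z)y_n ⇒ h·k2=z(1+11/25z)y_n
  y_{n+1}/y_n = 1 + 3/10z + 7/10z(1+11/25z) = 1 + z + 77/250z²
  Hence R(z) = 1 + z + 77/250z².

Boundary: |R(x)|=1, x<0.
x=-0.35: |R|=0.6877
R=1: x+77/250x²=0 ⇒ x=−250/77=-3.2468; min R=1−1/(4·77/250)=0.1883>−1
Confirm numerically:
  x=-3.013: |R|=0.78308 <1
  x=-2.430: |R|=0.38871 <1
  x=-2.232: |R|=0.30240 <1
  x=-1.554: |R|=0.18979 <1
  x=-3.784: |R|=1.62615 >1
  x=-3.779: |R|=1.61950 >1
Stable set (-3.2468, 0).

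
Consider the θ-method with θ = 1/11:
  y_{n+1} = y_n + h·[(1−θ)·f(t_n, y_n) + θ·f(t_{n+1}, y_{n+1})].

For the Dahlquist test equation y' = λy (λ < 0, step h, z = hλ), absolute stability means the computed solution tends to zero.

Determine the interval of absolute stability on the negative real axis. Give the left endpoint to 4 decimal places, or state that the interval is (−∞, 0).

Test eqn y'=λy, z=hλ:
  y_{n+1} = y_n + z·[10/11·y_n + 1/11·y_{n+1}] ⇒ (1 − 1/11z)y_{n+1} = (1 + 10/11z)y_n
  so R(z) = (1 + 10/11z)/(1 − 1/11z).

Find x<0 with |R(x)|<1.
x=-1.07: |R|=0.0249
R=−1: 1+10/11x = −1+1/11x ⇒ -9/11x=2 ⇒ x=2/(-9/11)=-2.4444
Confirm numerically:
  x=-2.397: |R|=0.96813 <1
  x=-2.241: |R|=0.86172 <1
  x=-1.411: |R|=0.25058 <1
  x=-2.931: |R|=1.31433 >1
  x=-2.852: |R|=1.26480 >1
Interval (-2.4444, 0).

(-2.4444, 0).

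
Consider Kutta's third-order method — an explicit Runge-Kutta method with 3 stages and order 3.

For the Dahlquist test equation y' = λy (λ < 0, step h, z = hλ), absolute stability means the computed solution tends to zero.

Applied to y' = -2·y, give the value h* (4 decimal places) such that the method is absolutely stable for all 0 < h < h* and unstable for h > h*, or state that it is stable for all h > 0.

Test eqn y'=λy, z=hλ:
  order 3, 3-stage ⇒ R(z)=1+z+z^2/2+z^3/6
  (e.g. R(-1.01)=0.32833, |R|=0.32833)

Find x<0 with |R(x)|<1.
x=-1.01: |R|=0.3283
|R(-2.69)|=1.3161 |R(-1.35)|=0.1512 |R(-0.87)|=0.3987
Bisect:
  x_lo=-3.0085 |R|=2.0214  x_hi=-0.1018 |R|=0.9032
  mid=-1.55518 |R|=0.02722 →hi
  mid=-2.28185 |R|=0.65863 →hi
  mid=-2.64518 |R|=1.23140 →lo
  mid=-2.46351 |R|=0.92087 →hi
  mid=-2.55435 |R|=1.06972 →lo
  mid=-2.50893 |R|=0.99374 →hi
  mid=-2.53164 |R|=1.03134 →lo
  mid=-2.52028 |R|=1.01244 →lo
  mid=-2.51461 |R|=1.00306 →lo
  mid=-2.51177 |R|=0.99839 →hi
  ...
  [-2.51283,-2.51266] ⇒ x*=-2.5127
So |R|<1 on (-2.5127, 0).

(-2.5127,0); λ=-2 ⇒ h* = 1.2564.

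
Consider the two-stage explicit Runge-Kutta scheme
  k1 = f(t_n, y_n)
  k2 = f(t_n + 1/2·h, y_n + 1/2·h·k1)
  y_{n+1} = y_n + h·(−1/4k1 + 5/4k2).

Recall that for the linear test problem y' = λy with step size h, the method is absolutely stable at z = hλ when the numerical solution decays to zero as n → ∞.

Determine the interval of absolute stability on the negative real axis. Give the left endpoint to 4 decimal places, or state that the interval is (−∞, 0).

Set f=λy, z=hλ:
  k1=λy_n ⇒ h·k1=z·y_n;  k2=λ(1+1/2z)y_n ⇒ h·k2=z(1+1/2z)y_n
  y_{n+1}/y_n = 1 − 1/4z + 5/4z(1+1/2z) = 1 + z + 5/8z²
  ⇒ R(z) = 1 + z + 5/8z².

Solve |R(x)|<1 on ℝ⁻.
x=-0.86: |R|=0.6022
R=1: x+5/8x²=0 ⇒ x=−8/5=-1.6000; min R=1−1/(4·5/8)=0.6000>−1
Confirm numerically:
  x=-1.498: |R|=0.90450 <1
  x=-1.310: |R|=0.76256 <1
  x=-1.178: |R|=0.68930 <1
  x=-0.948: |R|=0.61369 <1
  x=-2.047: |R|=1.57188 >1
  x=-1.702: |R|=1.10850 >1
Stable set (-1.6000, 0).

(-1.6000, 0).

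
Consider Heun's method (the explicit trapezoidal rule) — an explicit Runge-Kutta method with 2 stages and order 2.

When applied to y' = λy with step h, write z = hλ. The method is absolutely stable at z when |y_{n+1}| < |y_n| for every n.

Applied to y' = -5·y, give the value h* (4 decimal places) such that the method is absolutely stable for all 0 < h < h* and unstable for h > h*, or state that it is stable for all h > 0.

(-2.0000,0); λ=-5 ⇒ h* = 0.4000.

On y'=λy, z=hλ:
  order 2, 2-stage ⇒ R(z)=1+z+z^2/2
  (e.g. R(-0.7)=0.54500, |R|=0.54500)

Solve |R(x)|<1 on ℝ⁻.
x=-0.7: |R|=0.5450
|R(-1.17)|=0.5144 |R(-0.79)|=0.5221 |R(-0.59)|=0.5840
Bisect:
  x_lo=-2.4433 |R|=1.5416  x_hi=-0.1948 |R|=0.8242
  mid=-1.31907 |R|=0.55090 →hi
  mid=-1.88119 |R|=0.88825 →hi
  mid=-2.16225 |R|=1.17542 →lo
  mid=-2.02172 |R|=1.02196 →lo
  mid=-1.95146 |R|=0.95264 →hi
  mid=-1.98659 |R|=0.98668 →hi
  mid=-2.00416 |R|=1.00417 →lo
  mid=-1.99537 |R|=0.99538 →hi
  ...
  [-2.00004,-1.99990] ⇒ x*=-2.0000
Stable set (-2.0000, 0).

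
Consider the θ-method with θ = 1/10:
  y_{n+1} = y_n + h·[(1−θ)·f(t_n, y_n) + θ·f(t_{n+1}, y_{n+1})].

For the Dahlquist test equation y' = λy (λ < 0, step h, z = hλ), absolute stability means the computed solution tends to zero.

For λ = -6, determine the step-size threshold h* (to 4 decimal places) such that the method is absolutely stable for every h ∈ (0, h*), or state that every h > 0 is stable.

(-2.5000,0); λ=-6 ⇒ h* = (5/2)/6 = 0.4167.

On y'=λy, z=hλ:
  y_{n+1} = y_n + z·[9/10·y_n + 1/10·y_{n+1}] ⇒ (1 − 1/10z)y_{n+1} = (1 + 9/10z)y_n
  R(z) = (1 + 9/10z)/(1 − 1/10z).

Boundary: |R(x)|=1, x<0.
x=-1.54: |R|=0.3345
R=−1: 1+9/10x = −1+1/10x ⇒ -4/5x=2 ⇒ x=2/(-4/5)=-2.5000
Confirm numerically:
  x=-2.450: |R|=0.96787 <1
  x=-2.338: |R|=0.89496 <1
  x=-2.032: |R|=0.68883 <1
  x=-1.990: |R|=0.65972 <1
  x=-2.894: |R|=1.24445 >1
  x=-2.857: |R|=1.22214 >1
  x=-2.841: |R|=1.21244 >1
Interval (-2.5000, 0).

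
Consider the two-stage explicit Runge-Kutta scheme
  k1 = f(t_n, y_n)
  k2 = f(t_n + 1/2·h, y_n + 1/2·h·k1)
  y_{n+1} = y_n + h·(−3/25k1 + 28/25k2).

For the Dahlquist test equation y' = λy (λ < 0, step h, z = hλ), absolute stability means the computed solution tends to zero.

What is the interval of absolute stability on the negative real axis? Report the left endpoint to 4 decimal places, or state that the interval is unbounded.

(-1.7857, 0).

On y'=λy, z=hλ:
  k1=λy_n ⇒ h·k1=z·y_n;  k2=λ(1+1/2z)y_n ⇒ h·k2=z(1+1/2z)y_n
  y_{n+1}/y_n = 1 − 3/25z + 28/25z(1+1/2z) = 1 + z + 14/25z²
  ⇒ R(z) = 1 + z + 14/25z².

Boundary: |R(x)|=1, x<0.
x=-1.44: |R|=0.7212
R=1: x+14/25x²=0 ⇒ x=−25/14=-1.7857; min R=1−1/(4·14/25)=0.5536>−1
Confirm numerically:
  x=-1.297: |R|=0.64504 <1
  x=-1.023: |R|=0.56306 <1
  x=-0.925: |R|=0.55415 <1
  x=-0.842: |R|=0.55502 <1
  x=-2.039: |R|=1.28921 >1
  x=-2.030: |R|=1.27770 >1
  x=-1.875: |R|=1.09375 >1
Interval (-1.7857, 0).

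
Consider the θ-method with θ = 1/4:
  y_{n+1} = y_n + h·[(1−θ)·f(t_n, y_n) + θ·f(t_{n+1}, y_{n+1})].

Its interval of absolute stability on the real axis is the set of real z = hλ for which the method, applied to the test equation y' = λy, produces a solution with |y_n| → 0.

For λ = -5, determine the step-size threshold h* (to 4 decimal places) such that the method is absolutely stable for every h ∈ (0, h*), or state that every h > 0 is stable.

With y'=λy (z=hλ):
  y_{n+1} = y_n + z·[3/4·y_n + 1/4·y_{n+1}] ⇒ (1 − 1/4z)y_{n+1} = (1 + 3/4z)y_n
  so R(z) = (1 + 3/4z)/(1 − 1/4z).

Need |R(x)|<1, x<0.
x=-1.04: |R|=0.1746
R=−1: 1+3/4x = −1+1/4x ⇒ -1/2x=2 ⇒ x=2/(-1/2)=-4.0000
Confirm numerically:
  x=-3.482: |R|=0.86153 <1
  x=-3.039: |R|=0.72695 <1
  x=-2.671: |R|=0.60156 <1
  x=-2.499: |R|=0.53808 <1
  x=-4.554: |R|=1.12953 >1
  x=-4.285: |R|=1.06880 >1
So |R|<1 on (-4.0000, 0).

(-4.0000,0); λ=-5 ⇒ h* = (4)/5 = 0.8000.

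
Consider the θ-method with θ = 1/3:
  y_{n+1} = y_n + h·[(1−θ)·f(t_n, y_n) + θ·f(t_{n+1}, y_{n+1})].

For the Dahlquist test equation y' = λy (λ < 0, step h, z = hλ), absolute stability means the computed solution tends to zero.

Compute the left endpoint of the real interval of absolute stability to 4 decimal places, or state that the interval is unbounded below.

Set f=λy, z=hλ:
  y_{n+1} = y_n + z·[2/3·y_n + 1/3·y_{n+1}] ⇒ (1 − 1/3z)y_{n+1} = (1 + 2/3z)y_n
  ⇒ R(z) = (1 + 2/3z)/(1 − 1/3z).

Find x<0 with |R(x)|<1.
x=-0.89: |R|=0.3136
R=−1: 1+2/3x = −1+1/3x ⇒ -1/3x=2 ⇒ x=2/(-1/3)=-6.0000
Confirm numerically:
  x=-5.187: |R|=0.90070 <1
  x=-3.541: |R|=0.62406 <1
  x=-3.502: |R|=0.61581 <1
  x=-6.299: |R|=1.03215 >1
  x=-6.268: |R|=1.02892 >1
Stable set (-6.0000, 0).

left endpoint -6.0000.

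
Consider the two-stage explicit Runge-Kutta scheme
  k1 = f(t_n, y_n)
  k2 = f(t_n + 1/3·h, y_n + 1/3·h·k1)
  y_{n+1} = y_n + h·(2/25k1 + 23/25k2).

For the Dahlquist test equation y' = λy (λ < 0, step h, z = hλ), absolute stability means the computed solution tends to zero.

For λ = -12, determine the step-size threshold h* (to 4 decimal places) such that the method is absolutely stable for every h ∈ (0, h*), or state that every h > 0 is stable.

On y'=λy, z=hλ:
  k1=λy_n ⇒ h·k1=z·y_n;  k2=λ(1+1/3z)y_n ⇒ h·k2=z(1+1/3z)y_n
  y_{n+1}/y_n = 1 + 2/25z + 23/25z(1+1/3z) = 1 + z + 23/75z²
  R(z) = 1 + z + 23/75z².

Solve |R(x)|<1 on ℝ⁻.
x=-1.6: |R|=0.1851
R=1: x+23/75x²=0 ⇒ x=−75/23=-3.2609; min R=1−1/(4·23/75)=0.1848>−1
Confirm numerically:
  x=-3.113: |R|=0.85884 <1
  x=-1.758: |R|=0.18977 <1
  x=-1.559: |R|=0.18635 <1
  x=-3.777: |R|=1.59782 >1
  x=-3.359: |R|=1.10108 >1
Stable set (-3.2609, 0).

(-3.2609,0); λ=-12 ⇒ h* = (75/23)/12 = 0.2717.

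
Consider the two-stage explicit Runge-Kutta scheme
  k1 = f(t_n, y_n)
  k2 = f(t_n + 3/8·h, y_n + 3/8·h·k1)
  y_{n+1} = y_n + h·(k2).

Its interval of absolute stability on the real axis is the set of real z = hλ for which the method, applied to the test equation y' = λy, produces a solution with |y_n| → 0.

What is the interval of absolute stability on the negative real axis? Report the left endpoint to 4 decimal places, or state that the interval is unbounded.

z∈(-2.6667,0).

Set f=λy, z=hλ:
  k1=λy_n ⇒ h·k1=z·y_n;  k2=λ(1+3/8z)y_n ⇒ h·k2=z(1+3/8z)y_n
  y_{n+1}/y_n = 1 + z(1+3/8z) = 1 + z + 3/8z²
  R(z) = 1 + z + 3/8z².

Need |R(x)|<1, x<0.
x=-1.76: |R|=0.4016
R=1: x+3/8x²=0 ⇒ x=−8/3=-2.6667; min R=1−1/(4·3/8)=0.3333>−1
Confirm numerically:
  x=-2.358: |R|=0.72706 <1
  x=-2.017: |R|=0.50861 <1
  x=-1.338: |R|=0.33334 <1
  x=-3.117: |R|=1.52638 >1
  x=-3.095: |R|=1.49713 >1
  x=-2.735: |R|=1.07008 >1
So |R|<1 on (-2.6667, 0).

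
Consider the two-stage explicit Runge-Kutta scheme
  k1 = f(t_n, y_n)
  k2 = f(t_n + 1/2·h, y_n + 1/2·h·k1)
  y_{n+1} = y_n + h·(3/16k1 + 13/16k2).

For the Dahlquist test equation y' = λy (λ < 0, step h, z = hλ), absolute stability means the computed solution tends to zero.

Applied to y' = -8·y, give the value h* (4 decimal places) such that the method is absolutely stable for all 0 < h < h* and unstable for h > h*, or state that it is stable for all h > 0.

Set f=λy, z=hλ:
  k1=λy_n ⇒ h·k1=z·y_n;  k2=λ(1+1/2z)y_n ⇒ h·k2=z(1+1/2z)y_n
  y_{n+1}/y_n = 1 + 3/16z + 13/16z(1+1/2z) = 1 + z + 13/32z²
  ⇒ R(z) = 1 + z + 13/32z².

Solve |R(x)|<1 on ℝ⁻.
x=-1.47: |R|=0.4079
R=1: x+13/32x²=0 ⇒ x=−32/13=-2.4615; min R=1−1/(4·13/32)=0.3846>−1
Confirm numerically:
  x=-1.497: |R|=0.41341 <1
  x=-1.254: |R|=0.38483 <1
  x=-1.043: |R|=0.39894 <1
  x=-2.961: |R|=1.60081 >1
  x=-2.763: |R|=1.33838 >1
  x=-2.702: |R|=1.26395 >1
So |R|<1 on (-2.4615, 0).

(-2.4615,0); λ=-8 ⇒ h* = (32/13)/8 = 0.3077.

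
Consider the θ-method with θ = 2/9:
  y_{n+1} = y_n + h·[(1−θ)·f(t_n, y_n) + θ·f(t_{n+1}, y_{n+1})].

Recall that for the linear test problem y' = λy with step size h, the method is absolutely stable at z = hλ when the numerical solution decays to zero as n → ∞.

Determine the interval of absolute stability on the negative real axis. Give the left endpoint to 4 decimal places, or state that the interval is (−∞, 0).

(-3.6000, 0).

Test eqn y'=λy, z=hλ:
  y_{n+1} = y_n + z·[7/9·y_n + 2/9·y_{n+1}] ⇒ (1 − 2/9z)y_{n+1} = (1 + 7/9z)y_n
  so R(z) = (1 + 7/9z)/(1 − 2/9z).

Find x<0 with |R(x)|<1.
x=-1.1: |R|=0.1161
R=−1: 1+7/9x = −1+2/9x ⇒ -5/9x=2 ⇒ x=2/(-5/9)=-3.6000
Confirm numerically:
  x=-2.935: |R|=0.77640 <1
  x=-2.662: |R|=0.67258 <1
  x=-1.974: |R|=0.37210 <1
  x=-3.974: |R|=1.11034 >1
  x=-3.921: |R|=1.09530 >1
  x=-3.814: |R|=1.06435 >1
Interval (-3.6000, 0).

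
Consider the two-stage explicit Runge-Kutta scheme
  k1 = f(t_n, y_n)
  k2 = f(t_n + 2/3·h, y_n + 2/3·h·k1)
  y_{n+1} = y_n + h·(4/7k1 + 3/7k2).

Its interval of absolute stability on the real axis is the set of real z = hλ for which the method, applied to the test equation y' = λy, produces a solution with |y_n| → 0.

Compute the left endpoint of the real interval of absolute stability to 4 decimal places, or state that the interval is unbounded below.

z* = -3.5000.

Test eqn y'=λy, z=hλ:
  k1=λy_n ⇒ h·k1=z·y_n;  k2=λ(1+2/3z)y_n ⇒ h·k2=z(1+2/3z)y_n
  y_{n+1}/y_n = 1 + 4/7z + 3/7z(1+2/3z) = 1 + z + 2/7z²
  so R(z) = 1 + z + 2/7z².

Boundary: |R(x)|=1, x<0.
x=-0.56: |R|=0.5296
R=1: x+2/7x²=0 ⇒ x=−7/2=-3.5000; min R=1−1/(4·2/7)=0.1250>−1
Confirm numerically:
  x=-2.204: |R|=0.18389 <1
  x=-1.600: |R|=0.13143 <1
  x=-1.583: |R|=0.13297 <1
  x=-1.581: |R|=0.13316 <1
  x=-3.964: |R|=1.52551 >1
  x=-3.609: |R|=1.11239 >1
  x=-3.532: |R|=1.03229 >1
So |R|<1 on (-3.5000, 0).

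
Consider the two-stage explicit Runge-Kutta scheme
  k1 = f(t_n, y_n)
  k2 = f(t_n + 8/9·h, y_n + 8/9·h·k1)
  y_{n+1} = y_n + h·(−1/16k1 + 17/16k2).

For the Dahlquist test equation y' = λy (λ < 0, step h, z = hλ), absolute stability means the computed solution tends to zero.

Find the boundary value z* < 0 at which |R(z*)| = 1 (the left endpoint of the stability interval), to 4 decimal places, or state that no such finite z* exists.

left endpoint -1.0588.

On y'=λy, z=hλ:
  k1=λy_n ⇒ h·k1=z·y_n;  k2=λ(1+8/9z)y_n ⇒ h·k2=z(1+8/9z)y_n
  y_{n+1}/y_n = 1 − 1/16z + 17/16z(1+8/9z) = 1 + z + 17/18z²
  Hence R(z) = 1 + z + 17/18z².

Find x<0 with |R(x)|<1.
x=-0.85: |R|=0.8324
R=1: x+17/18x²=0 ⇒ x=−18/17=-1.0588; min R=1−1/(4·17/18)=0.7353>−1
Confirm numerically:
  x=-0.994: |R|=0.93915 <1
  x=-0.819: |R|=0.81450 <1
  x=-0.733: |R|=0.77444 <1
  x=-0.721: |R|=0.76996 <1
  x=-1.535: |R|=1.69032 >1
  x=-1.334: |R|=1.34669 >1
So |R|<1 on (-1.0588, 0).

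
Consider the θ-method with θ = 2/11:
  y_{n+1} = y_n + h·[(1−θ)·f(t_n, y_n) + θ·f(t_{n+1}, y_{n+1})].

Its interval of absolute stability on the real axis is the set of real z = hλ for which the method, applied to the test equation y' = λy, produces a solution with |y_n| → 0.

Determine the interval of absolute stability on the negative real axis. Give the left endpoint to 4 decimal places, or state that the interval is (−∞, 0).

z∈(-3.1429,0).

Set f=λy, z=hλ:
  y_{n+1} = y_n + z·[9/11·y_n + 2/11·y_{n+1}] ⇒ (1 − 2/11z)y_{n+1} = (1 + 9/11z)y_n
  R(z) = (1 + 9/11z)/(1 − 2/11z).

Find x<0 with |R(x)|<1.
x=-1.79: |R|=0.3505
R=−1: 1+9/11x = −1+2/11x ⇒ -7/11x=2 ⇒ x=2/(-7/11)=-3.1429
Confirm numerically:
  x=-2.819: |R|=0.86375 <1
  x=-2.027: |R|=0.48113 <1
  x=-1.998: |R|=0.46559 <1
  x=-1.757: |R|=0.33161 <1
  x=-3.697: |R|=1.21088 >1
  x=-3.399: |R|=1.10074 >1
So |R|<1 on (-3.1429, 0).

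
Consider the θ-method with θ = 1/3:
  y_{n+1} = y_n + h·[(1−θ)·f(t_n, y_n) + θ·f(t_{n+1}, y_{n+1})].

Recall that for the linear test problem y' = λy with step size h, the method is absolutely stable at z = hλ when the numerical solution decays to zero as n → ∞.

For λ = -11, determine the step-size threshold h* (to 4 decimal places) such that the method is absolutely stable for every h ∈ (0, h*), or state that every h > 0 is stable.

Set f=λy, z=hλ:
  y_{n+1} = y_n + z·[2/3·y_n + 1/3·y_{n+1}] ⇒ (1 − 1/3z)y_{n+1} = (1 + 2/3z)y_n
  ⇒ R(z) = (1 + 2/3z)/(1 − 1/3z).

Need |R(x)|<1, x<0.
x=-1.06: |R|=0.2167
R=−1: 1+2/3x = −1+1/3x ⇒ -1/3x=2 ⇒ x=2/(-1/3)=-6.0000
Confirm numerically:
  x=-4.963: |R|=0.86977 <1
  x=-4.953: |R|=0.86835 <1
  x=-3.082: |R|=0.52022 <1
  x=-6.393: |R|=1.04184 >1
  x=-6.379: |R|=1.04041 >1
So |R|<1 on (-6.0000, 0).

(-6.0000,0); λ=-11 ⇒ h* = (6)/11 = 0.5455.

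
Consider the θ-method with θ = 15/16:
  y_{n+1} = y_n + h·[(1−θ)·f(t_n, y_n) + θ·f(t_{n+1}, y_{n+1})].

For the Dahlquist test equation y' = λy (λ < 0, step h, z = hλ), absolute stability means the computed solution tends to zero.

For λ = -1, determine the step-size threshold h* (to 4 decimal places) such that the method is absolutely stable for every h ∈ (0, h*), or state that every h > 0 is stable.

Test eqn y'=λy, z=hλ:
  y_{n+1} = y_n + z·[1/16·y_n + 15/16·y_{n+1}] ⇒ (1 − 15/16z)y_{n+1} = (1 + 1/16z)y_n
  R(z) = (1 + 1/16z)/(1 − 15/16z).

Boundary: |R(x)|=1, x<0.
x=-1.7: |R|=0.3446
x=-2: |R|=0.3043
x=-10: |R|=0.0361
x=-100: |R|=0.0554
θ=15/16≥1/2 ⇒ |1+1/16x|<|1−15/16x| ∀x<0 ⇒ unbounded interval.

(−∞, 0) — no finite endpoint. Any h>0 works for λ=-1.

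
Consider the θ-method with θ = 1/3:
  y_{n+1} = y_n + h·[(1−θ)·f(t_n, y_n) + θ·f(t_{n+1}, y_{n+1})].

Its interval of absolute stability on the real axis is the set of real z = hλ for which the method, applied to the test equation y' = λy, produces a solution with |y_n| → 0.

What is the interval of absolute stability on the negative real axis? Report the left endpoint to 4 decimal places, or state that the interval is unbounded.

z∈(-6.0000,0).

With y'=λy (z=hλ):
  y_{n+1} = y_n + z·[2/3·y_n + 1/3·y_{n+1}] ⇒ (1 − 1/3z)y_{n+1} = (1 + 2/3z)y_n
  so R(z) = (1 + 2/3z)/(1 − 1/3z).

Solve |R(x)|<1 on ℝ⁻.
x=-0.9: |R|=0.3077
R=−1: 1+2/3x = −1+1/3x ⇒ -1/3x=2 ⇒ x=2/(-1/3)=-6.0000
Confirm numerically:
  x=-4.506: |R|=0.80096 <1
  x=-3.514: |R|=0.61836 <1
  x=-3.252: |R|=0.56046 <1
  x=-3.025: |R|=0.50622 <1
  x=-6.357: |R|=1.03815 >1
  x=-6.088: |R|=1.00968 >1
  x=-6.032: |R|=1.00354 >1
So |R|<1 on (-6.0000, 0).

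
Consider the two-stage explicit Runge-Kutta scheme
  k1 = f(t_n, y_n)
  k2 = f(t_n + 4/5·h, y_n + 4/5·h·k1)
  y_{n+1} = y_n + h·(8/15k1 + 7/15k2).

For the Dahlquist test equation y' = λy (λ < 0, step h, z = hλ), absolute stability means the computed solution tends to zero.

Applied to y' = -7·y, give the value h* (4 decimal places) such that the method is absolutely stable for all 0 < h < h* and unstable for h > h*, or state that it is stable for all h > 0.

Test eqn y'=λy, z=hλ:
  k1=λy_n ⇒ h·k1=z·y_n;  k2=λ(1+4/5z)y_n ⇒ h·k2=z(1+4/5z)y_n
  y_{n+1}/y_n = 1 + 8/15z + 7/15z(1+4/5z) = 1 + z + 28/75z²
  so R(z) = 1 + z + 28/75z².

Solve |R(x)|<1 on ℝ⁻.
x=-1.55: |R|=0.3469
R=1: x+28/75x²=0 ⇒ x=−75/28=-2.6786; min R=1−1/(4·28/75)=0.3304>−1
Confirm numerically:
  x=-2.512: |R|=0.84379 <1
  x=-2.055: |R|=0.52160 <1
  x=-1.218: |R|=0.33585 <1
  x=-3.161: |R|=1.56932 >1
  x=-3.125: |R|=1.52083 >1
  x=-3.121: |R|=1.51551 >1
Stable set (-2.6786, 0).

(-2.6786,0); λ=-7 ⇒ h* = (75/28)/7 = 0.3827.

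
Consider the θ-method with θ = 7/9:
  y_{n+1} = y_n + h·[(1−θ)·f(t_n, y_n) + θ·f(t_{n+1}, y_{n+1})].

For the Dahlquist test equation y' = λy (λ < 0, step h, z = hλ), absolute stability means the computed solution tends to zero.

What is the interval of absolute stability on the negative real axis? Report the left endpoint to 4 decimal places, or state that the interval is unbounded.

interval (−∞, 0).

Test eqn y'=λy, z=hλ:
  y_{n+1} = y_n + z·[2/9·y_n + 7/9·y_{n+1}] ⇒ (1 − 7/9z)y_{n+1} = (1 + 2/9z)y_n
  ⇒ R(z) = (1 + 2/9z)/(1 − 7/9z).

Need |R(x)|<1, x<0.
x=-0.62: |R|=0.5817
x=-2: |R|=0.2174
x=-10: |R|=0.1392
x=-100: |R|=0.2694
θ=7/9≥1/2 ⇒ |1+2/9x|<|1−7/9x| ∀x<0 ⇒ stable on all of ℝ⁻.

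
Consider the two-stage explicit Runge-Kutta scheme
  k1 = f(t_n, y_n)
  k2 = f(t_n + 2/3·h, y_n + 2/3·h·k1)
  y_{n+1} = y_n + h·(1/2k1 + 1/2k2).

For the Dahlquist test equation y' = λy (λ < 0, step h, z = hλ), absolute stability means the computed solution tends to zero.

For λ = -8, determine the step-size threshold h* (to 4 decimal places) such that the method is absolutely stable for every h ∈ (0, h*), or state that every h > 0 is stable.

(-3.0000,0); λ=-8 ⇒ h* = (3)/8 = 0.3750.

Set f=λy, z=hλ:
  k1=λy_n ⇒ h·k1=z·y_n;  k2=λ(1+2/3z)y_n ⇒ h·k2=z(1+2/3z)y_n
  y_{n+1}/y_n = 1 + 1/2z + 1/2z(1+2/3z) = 1 + z + 1/3z²
  so R(z) = 1 + z + 1/3z².

Need |R(x)|<1, x<0.
x=-0.5: |R|=0.5833
R=1: x+1/3x²=0 ⇒ x=−3=-3.0000; min R=1−1/(4·1/3)=0.2500>−1
Confirm numerically:
  x=-2.735: |R|=0.75841 <1
  x=-2.067: |R|=0.35716 <1
  x=-2.003: |R|=0.33434 <1
  x=-1.217: |R|=0.27670 <1
  x=-3.504: |R|=1.58867 >1
  x=-3.257: |R|=1.27902 >1
  x=-3.053: |R|=1.05394 >1
So |R|<1 on (-3.0000, 0).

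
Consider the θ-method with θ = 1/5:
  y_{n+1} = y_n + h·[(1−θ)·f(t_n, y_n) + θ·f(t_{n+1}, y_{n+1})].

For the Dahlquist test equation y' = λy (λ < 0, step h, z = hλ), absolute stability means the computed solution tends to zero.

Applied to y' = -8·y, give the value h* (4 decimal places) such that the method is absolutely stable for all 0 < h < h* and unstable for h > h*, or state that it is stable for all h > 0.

(-3.3333,0); λ=-8 ⇒ h* = (10/3)/8 = 0.4167.

With y'=λy (z=hλ):
  y_{n+1} = y_n + z·[4/5·y_n + 1/5·y_{n+1}] ⇒ (1 − 1/5z)y_{n+1} = (1 + 4/5z)y_n
  R(z) = (1 + 4/5z)/(1 − 1/5z).

Need |R(x)|<1, x<0.
x=-0.37: |R|=0.6555
R=−1: 1+4/5x = −1+1/5x ⇒ -3/5x=2 ⇒ x=2/(-3/5)=-3.3333
Confirm numerically:
  x=-2.512: |R|=0.67199 <1
  x=-2.014: |R|=0.43570 <1
  x=-2.013: |R|=0.43519 <1
  x=-1.534: |R|=0.17386 <1
  x=-3.597: |R|=1.09201 >1
  x=-3.569: |R|=1.08251 >1
  x=-3.498: |R|=1.05813 >1
Stable set (-3.3333, 0).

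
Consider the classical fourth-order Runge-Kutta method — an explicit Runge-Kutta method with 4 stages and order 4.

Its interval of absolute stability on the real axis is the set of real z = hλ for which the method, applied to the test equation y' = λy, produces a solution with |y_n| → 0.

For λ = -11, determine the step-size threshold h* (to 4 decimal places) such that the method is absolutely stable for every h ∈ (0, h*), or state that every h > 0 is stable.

With y'=λy (z=hλ):
  order 4, 4-stage ⇒ R(z)=1+z+z^2/2+z^3/6+z^4/24
  (e.g. R(-0.68)=0.50770, |R|=0.50770)

Boundary: |R(x)|=1, x<0.
x=-0.68: |R|=0.5077
|R(-2.91)|=1.2049 |R(-2.63)|=0.7900 |R(-0.59)|=0.5549
Bisect:
  x_lo=-3.1661 |R|=1.7431  x_hi=-0.3787 |R|=0.6848
  mid=-1.77240 |R|=0.28151 →hi
  mid=-2.46923 |R|=0.61907 →hi
  mid=-2.81764 |R|=1.04988 →lo
  mid=-2.64343 |R|=0.80636 →hi
  mid=-2.73054 |R|=0.92054 →hi
  mid=-2.77409 |R|=0.98324 →hi
  mid=-2.79587 |R|=1.01606 →lo
  mid=-2.78498 |R|=0.99952 →hi
  mid=-2.79042 |R|=1.00776 →lo
  mid=-2.78770 |R|=1.00363 →lo
  ...
  [-2.78532,-2.78515] ⇒ x*=-2.7853
Stable set (-2.7853, 0).

(-2.7853,0); λ=-11 ⇒ h* = 0.2532.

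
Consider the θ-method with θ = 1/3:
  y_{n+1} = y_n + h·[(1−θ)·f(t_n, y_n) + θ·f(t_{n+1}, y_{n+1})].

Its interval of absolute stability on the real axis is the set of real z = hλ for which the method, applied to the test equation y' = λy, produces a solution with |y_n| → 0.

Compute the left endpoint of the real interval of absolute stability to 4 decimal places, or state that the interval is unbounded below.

left endpoint -6.0000.

With y'=λy (z=hλ):
  y_{n+1} = y_n + z·[2/3·y_n + 1/3·y_{n+1}] ⇒ (1 − 1/3z)y_{n+1} = (1 + 2/3z)y_n
  ⇒ R(z) = (1 + 2/3z)/(1 − 1/3z).

Boundary: |R(x)|=1, x<0.
x=-0.51: |R|=0.5641
R=−1: 1+2/3x = −1+1/3x ⇒ -1/3x=2 ⇒ x=2/(-1/3)=-6.0000
Confirm numerically:
  x=-4.868: |R|=0.85613 <1
  x=-3.719: |R|=0.66051 <1
  x=-3.218: |R|=0.55259 <1
  x=-6.422: |R|=1.04479 >1
  x=-6.289: |R|=1.03111 >1
  x=-6.049: |R|=1.00541 >1
Interval (-6.0000, 0).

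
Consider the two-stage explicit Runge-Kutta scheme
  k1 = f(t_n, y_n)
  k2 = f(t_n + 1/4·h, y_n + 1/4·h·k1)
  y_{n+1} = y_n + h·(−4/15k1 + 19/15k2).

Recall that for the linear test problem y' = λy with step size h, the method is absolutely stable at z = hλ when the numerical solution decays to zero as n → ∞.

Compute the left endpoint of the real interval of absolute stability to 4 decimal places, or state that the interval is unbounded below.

z* = -3.1579.

Set f=λy, z=hλ:
  k1=λy_n ⇒ h·k1=z·y_n;  k2=λ(1+1/4z)y_n ⇒ h·k2=z(1+1/4z)y_n
  y_{n+1}/y_n = 1 − 4/15z + 19/15z(1+1/4z) = 1 + z + 19/60z²
  R(z) = 1 + z + 19/60z².

Boundary: |R(x)|=1, x<0.
x=-1.73: |R|=0.2178
R=1: x+19/60x²=0 ⇒ x=−60/19=-3.1579; min R=1−1/(4·19/60)=0.2105>−1
Confirm numerically:
  x=-2.640: |R|=0.56704 <1
  x=-2.522: |R|=0.49215 <1
  x=-2.438: |R|=0.44422 <1
  x=-1.928: |R|=0.24911 <1
  x=-3.636: |R|=1.55049 >1
  x=-3.605: |R|=1.51041 >1
  x=-3.253: |R|=1.09797 >1
So |R|<1 on (-3.1579, 0).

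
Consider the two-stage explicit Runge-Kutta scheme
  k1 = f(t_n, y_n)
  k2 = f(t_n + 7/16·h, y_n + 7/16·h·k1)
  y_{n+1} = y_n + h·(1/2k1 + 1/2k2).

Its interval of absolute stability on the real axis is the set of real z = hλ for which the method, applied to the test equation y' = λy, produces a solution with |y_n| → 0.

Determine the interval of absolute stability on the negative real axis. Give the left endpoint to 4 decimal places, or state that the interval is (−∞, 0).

z∈(-4.5714,0).

With y'=λy (z=hλ):
  k1=λy_n ⇒ h·k1=z·y_n;  k2=λ(1+7/16z)y_n ⇒ h·k2=z(1+7/16z)y_n
  y_{n+1}/y_n = 1 + 1/2z + 1/2z(1+7/16z) = 1 + z + 7/32z²
  ⇒ R(z) = 1 + z + 7/32z².

Find x<0 with |R(x)|<1.
x=-1.05: |R|=0.1912
R=1: x+7/32x²=0 ⇒ x=−32/7=-4.5714; min R=1−1/(4·7/32)=-0.1429>−1
Confirm numerically:
  x=-3.304: |R|=0.08397 <1
  x=-2.654: |R|=0.11319 <1
  x=-2.014: |R|=0.12671 <1
  x=-4.791: |R|=1.23012 >1
  x=-4.779: |R|=1.21700 >1
So |R|<1 on (-4.5714, 0).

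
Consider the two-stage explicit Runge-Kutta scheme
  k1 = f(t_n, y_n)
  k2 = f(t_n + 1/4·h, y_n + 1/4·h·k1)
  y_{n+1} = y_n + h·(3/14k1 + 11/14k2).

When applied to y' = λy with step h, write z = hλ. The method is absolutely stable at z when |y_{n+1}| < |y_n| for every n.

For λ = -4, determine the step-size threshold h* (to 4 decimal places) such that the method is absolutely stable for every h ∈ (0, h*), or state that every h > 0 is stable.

On y'=λy, z=hλ:
  k1=λy_n ⇒ h·k1=z·y_n;  k2=λ(1+1/4z)y_n ⇒ h·k2=z(1+1/4z)y_n
  y_{n+1}/y_n = 1 + 3/14z + 11/14z(1+1/4z) = 1 + z + 11/56z²
  R(z) = 1 + z + 11/56z².

Need |R(x)|<1, x<0.
x=-0.91: |R|=0.2527
R=1: x+11/56x²=0 ⇒ x=−56/11=-5.0909; min R=1−1/(4·11/56)=-0.2727>−1
Confirm numerically:
  x=-4.096: |R|=0.19952 <1
  x=-3.668: |R|=0.02521 <1
  x=-2.779: |R|=0.26201 <1
  x=-5.604: |R|=1.56480 >1
  x=-5.369: |R|=1.29328 >1
  x=-5.275: |R|=1.19075 >1
Stable set (-5.0909, 0).

(-5.0909,0); λ=-4 ⇒ h* = (56/11)/4 = 1.2727.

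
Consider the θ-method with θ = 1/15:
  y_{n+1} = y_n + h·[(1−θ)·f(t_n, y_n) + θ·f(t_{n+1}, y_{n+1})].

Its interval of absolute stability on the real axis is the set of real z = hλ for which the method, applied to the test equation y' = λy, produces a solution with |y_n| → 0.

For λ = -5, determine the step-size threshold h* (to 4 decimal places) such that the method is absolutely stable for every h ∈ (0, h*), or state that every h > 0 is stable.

On y'=λy, z=hλ:
  y_{n+1} = y_n + z·[14/15·y_n + 1/15·y_{n+1}] ⇒ (1 − 1/15z)y_{n+1} = (1 + 14/15z)y_n
  Hence R(z) = (1 + 14/15z)/(1 − 1/15z).

Need |R(x)|<1, x<0.
x=-0.86: |R|=0.1866
R=−1: 1+14/15x = −1+1/15x ⇒ -13/15x=2 ⇒ x=2/(-13/15)=-2.3077
Confirm numerically:
  x=-1.547: |R|=0.40237 <1
  x=-1.473: |R|=0.34129 <1
  x=-0.952: |R|=0.10481 <1
  x=-2.617: |R|=1.22825 >1
  x=-2.397: |R|=1.06674 >1
So |R|<1 on (-2.3077, 0).

(-2.3077,0); λ=-5 ⇒ h* = (30/13)/5 = 0.4615.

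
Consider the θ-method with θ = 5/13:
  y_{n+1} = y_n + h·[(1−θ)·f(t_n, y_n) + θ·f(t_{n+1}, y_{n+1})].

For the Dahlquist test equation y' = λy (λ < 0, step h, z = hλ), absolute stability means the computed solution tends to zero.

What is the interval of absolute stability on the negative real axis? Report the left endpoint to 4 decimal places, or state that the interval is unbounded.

z∈(-8.6667,0).

Set f=λy, z=hλ:
  y_{n+1} = y_n + z·[8/13·y_n + 5/13·y_{n+1}] ⇒ (1 − 5/13z)y_{n+1} = (1 + 8/13z)y_n
  ⇒ R(z) = (1 + 8/13z)/(1 − 5/13z).

Boundary: |R(x)|=1, x<0.
x=-0.64: |R|=0.4864
R=−1: 1+8/13x = −1+5/13x ⇒ -3/13x=2 ⇒ x=2/(-3/13)=-8.6667
Confirm numerically:
  x=-4.943: |R|=0.70380 <1
  x=-4.832: |R|=0.69042 <1
  x=-4.826: |R|=0.68968 <1
  x=-9.131: |R|=1.02375 >1
  x=-9.083: |R|=1.02138 >1
  x=-9.017: |R|=1.01809 >1
Stable set (-8.6667, 0).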